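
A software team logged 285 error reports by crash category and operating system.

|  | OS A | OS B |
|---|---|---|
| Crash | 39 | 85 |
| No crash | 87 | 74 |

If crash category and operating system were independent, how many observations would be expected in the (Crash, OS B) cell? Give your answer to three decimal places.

69.179

Row total (Crash) = 124; column total (OS B) = 159; grand total N = 285.
Expected count = (row total × column total) / N = 124 × 159 / 285 = 69.179.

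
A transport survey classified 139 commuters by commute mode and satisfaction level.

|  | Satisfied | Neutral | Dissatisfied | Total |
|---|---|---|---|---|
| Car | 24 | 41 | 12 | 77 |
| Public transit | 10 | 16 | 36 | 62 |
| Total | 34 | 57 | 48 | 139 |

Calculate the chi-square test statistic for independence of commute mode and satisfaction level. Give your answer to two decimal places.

27.43

Grand total N = 139.
Expected counts (row total × column total / N):
  Car, Satisfied: 77×34/139 = 18.835
  Car, Neutral: 77×57/139 = 31.576
  Car, Dissatisfied: 77×48/139 = 26.590
  Public transit, Satisfied: 62×34/139 = 15.165
  Public transit, Neutral: 62×57/139 = 25.424
  Public transit, Dissatisfied: 62×48/139 = 21.410
Contributions (O − E)²/E:
  (24 − 18.835)²/18.835 = 1.4164
  (41 − 31.576)²/31.576 = 2.8126
  (12 − 26.590)²/26.590 = 8.0056
  (10 − 15.165)²/15.165 = 1.7591
  (16 − 25.424)²/25.424 = 3.4932
  (36 − 21.410)²/21.410 = 9.9425
χ² = 1.4164 + 2.8126 + 8.0056 + 1.7591 + 3.4932 + 9.9425 = 27.43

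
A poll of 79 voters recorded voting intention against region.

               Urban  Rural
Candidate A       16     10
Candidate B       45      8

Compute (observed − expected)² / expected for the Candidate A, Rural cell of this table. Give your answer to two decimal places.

Row total (Candidate A) = 26; column total (Rural) = 18; N = 79.
Expected count E = 26 × 18 / 79 = 5.924.
Contribution = (O − E)²/E = (10 − 5.924)² / 5.924 = 2.80.

2.80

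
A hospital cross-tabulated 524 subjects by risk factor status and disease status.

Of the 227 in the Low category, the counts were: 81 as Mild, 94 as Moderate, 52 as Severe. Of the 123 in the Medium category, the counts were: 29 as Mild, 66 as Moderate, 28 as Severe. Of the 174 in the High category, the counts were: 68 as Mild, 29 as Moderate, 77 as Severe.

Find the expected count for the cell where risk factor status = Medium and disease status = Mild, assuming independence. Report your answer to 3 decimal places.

Row total (Medium) = 123; column total (Mild) = 178; grand total N = 524.
Expected count = (row total × column total) / N = 123 × 178 / 524 = 41.782.

41.782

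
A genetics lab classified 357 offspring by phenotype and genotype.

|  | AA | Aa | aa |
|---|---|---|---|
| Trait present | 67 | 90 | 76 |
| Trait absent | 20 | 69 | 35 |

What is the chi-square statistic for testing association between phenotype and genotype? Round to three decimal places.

11.059

Row totals: 233, 124. Column totals: 87, 159, 111. Grand total N = 357.
Expected counts (row total × column total / N):
  Trait present, AA: 233×87/357 = 56.7815
  Trait present, Aa: 233×159/357 = 103.7731
  Trait present, aa: 233×111/357 = 72.4454
  Trait absent, AA: 124×87/357 = 30.2185
  Trait absent, Aa: 124×159/357 = 55.2269
  Trait absent, aa: 124×111/357 = 38.5546
Contributions (O − E)²/E:
  (67 − 56.7815)²/56.7815 = 1.8389
  (90 − 103.7731)²/103.7731 = 1.8280
  (76 − 72.4454)²/72.4454 = 0.1744
  (20 − 30.2185)²/30.2185 = 3.4554
  (69 − 55.2269)²/55.2269 = 3.4349
  (35 − 38.5546)²/38.5546 = 0.3277
χ² = 1.8389 + 1.8280 + 0.1744 + 3.4554 + 3.4349 + 0.3277 = 11.059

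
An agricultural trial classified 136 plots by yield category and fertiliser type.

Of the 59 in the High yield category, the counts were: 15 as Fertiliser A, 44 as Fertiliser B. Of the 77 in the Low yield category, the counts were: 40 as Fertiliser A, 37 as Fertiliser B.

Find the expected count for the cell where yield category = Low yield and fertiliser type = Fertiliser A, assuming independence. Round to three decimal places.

Row total (Low yield) = 77; column total (Fertiliser A) = 55; grand total N = 136.
Expected count = (row total × column total) / N = 77 × 55 / 136 = 31.140.

31.140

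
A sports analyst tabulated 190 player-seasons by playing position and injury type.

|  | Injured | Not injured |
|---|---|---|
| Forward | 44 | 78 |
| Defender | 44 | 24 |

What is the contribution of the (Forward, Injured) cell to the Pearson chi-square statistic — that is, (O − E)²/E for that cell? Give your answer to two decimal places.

Row total (Forward) = 122; column total (Injured) = 88; N = 190.
Expected count E = 122 × 88 / 190 = 56.505.
Contribution = (O − E)²/E = (44 − 56.505)² / 56.505 = 2.77.

2.77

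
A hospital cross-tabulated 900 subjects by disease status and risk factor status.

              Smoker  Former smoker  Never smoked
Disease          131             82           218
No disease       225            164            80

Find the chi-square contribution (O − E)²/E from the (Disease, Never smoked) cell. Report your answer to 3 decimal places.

Row total (Disease) = 431; column total (Never smoked) = 298; N = 900.
Expected count E = 431 × 298 / 900 = 142.7089.
Contribution = (O − E)²/E = (218 − 142.7089)² / 142.7089 = 39.722.

39.722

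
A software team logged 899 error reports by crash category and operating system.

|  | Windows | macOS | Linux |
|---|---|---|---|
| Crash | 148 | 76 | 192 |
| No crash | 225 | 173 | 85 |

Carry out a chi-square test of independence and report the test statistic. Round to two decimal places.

Row totals: 416, 483. Column totals: 373, 249, 277. Grand total N = 899.
Expected counts (row total × column total / N):
  Crash, Windows: 416×373/899 = 172.601
  Crash, macOS: 416×249/899 = 115.221
  Crash, Linux: 416×277/899 = 128.178
  No crash, Windows: 483×373/899 = 200.399
  No crash, macOS: 483×249/899 = 133.779
  No crash, Linux: 483×277/899 = 148.822
Contributions (O − E)²/E:
  (148 − 172.601)²/172.601 = 3.5064
  (76 − 115.221)²/115.221 = 13.3508
  (192 − 128.178)²/128.178 = 31.7781
  (225 − 200.399)²/200.399 = 3.0200
  (173 − 133.779)²/133.779 = 11.4987
  (85 − 148.822)²/148.822 = 27.3699
χ² = 3.5064 + 13.3508 + 31.7781 + 3.0200 + 11.4987 + 27.3699 = 90.52

90.52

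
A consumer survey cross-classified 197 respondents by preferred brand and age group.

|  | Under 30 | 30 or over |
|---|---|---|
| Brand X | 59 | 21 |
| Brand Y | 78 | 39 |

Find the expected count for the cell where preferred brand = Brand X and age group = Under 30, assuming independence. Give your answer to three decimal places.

Row total (Brand X) = 80; column total (Under 30) = 137; grand total N = 197.
Expected count = (row total × column total) / N = 80 × 137 / 197 = 55.635.

55.635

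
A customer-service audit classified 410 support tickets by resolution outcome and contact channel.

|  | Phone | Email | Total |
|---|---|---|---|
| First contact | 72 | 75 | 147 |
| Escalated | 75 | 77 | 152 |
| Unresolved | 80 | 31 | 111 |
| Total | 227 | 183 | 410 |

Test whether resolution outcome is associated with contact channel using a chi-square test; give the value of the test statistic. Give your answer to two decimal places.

17.19

Grand total N = 410.
Expected counts (row total × column total / N):
  First contact, Phone: 147×227/410 = 81.388
  First contact, Email: 147×183/410 = 65.612
  Escalated, Phone: 152×227/410 = 84.156
  Escalated, Email: 152×183/410 = 67.844
  Unresolved, Phone: 111×227/410 = 61.456
  Unresolved, Email: 111×183/410 = 49.544
Contributions (O − E)²/E:
  (72 − 81.388)²/81.388 = 1.0829
  (75 − 65.612)²/65.612 = 1.3433
  (75 − 84.156)²/84.156 = 0.9962
  (77 − 67.844)²/67.844 = 1.2357
  (80 − 61.456)²/61.456 = 5.5955
  (31 − 49.544)²/49.544 = 6.9409
χ² = 1.0829 + 1.3433 + 0.9962 + 1.2357 + 5.5955 + 6.9409 = 17.19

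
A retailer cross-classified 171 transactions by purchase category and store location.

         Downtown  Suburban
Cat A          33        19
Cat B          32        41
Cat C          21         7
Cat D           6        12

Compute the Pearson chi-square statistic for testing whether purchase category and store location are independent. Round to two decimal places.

Row totals: 52, 73, 28, 18. Column totals: 92, 79. Grand total N = 171.
Expected counts (row total × column total / N):
  Cat A, Downtown: 52×92/171 = 27.977
  Cat A, Suburban: 52×79/171 = 24.023
  Cat B, Downtown: 73×92/171 = 39.275
  Cat B, Suburban: 73×79/171 = 33.725
  Cat C, Downtown: 28×92/171 = 15.064
  Cat C, Suburban: 28×79/171 = 12.936
  Cat D, Downtown: 18×92/171 = 9.684
  Cat D, Suburban: 18×79/171 = 8.316
Contributions (O − E)²/E:
  (33 − 27.977)²/27.977 = 0.9018
  (19 − 24.023)²/24.023 = 1.0503
  (32 − 39.275)²/39.275 = 1.3476
  (41 − 33.725)²/33.725 = 1.5693
  (21 − 15.064)²/15.064 = 2.3391
  (7 − 12.936)²/12.936 = 2.7239
  (6 − 9.684)²/9.684 = 1.4015
  (12 − 8.316)²/8.316 = 1.6320
χ² = 0.9018 + 1.0503 + 1.3476 + 1.5693 + 2.3391 + 2.7239 + 1.4015 + 1.6320 = 12.97

12.97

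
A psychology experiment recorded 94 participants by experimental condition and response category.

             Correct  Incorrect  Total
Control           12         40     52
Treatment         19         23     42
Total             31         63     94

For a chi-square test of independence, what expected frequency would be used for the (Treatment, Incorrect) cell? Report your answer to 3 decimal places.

Row total (Treatment) = 42; column total (Incorrect) = 63; grand total N = 94.
Expected count = (row total × column total) / N = 42 × 63 / 94 = 28.149.

28.149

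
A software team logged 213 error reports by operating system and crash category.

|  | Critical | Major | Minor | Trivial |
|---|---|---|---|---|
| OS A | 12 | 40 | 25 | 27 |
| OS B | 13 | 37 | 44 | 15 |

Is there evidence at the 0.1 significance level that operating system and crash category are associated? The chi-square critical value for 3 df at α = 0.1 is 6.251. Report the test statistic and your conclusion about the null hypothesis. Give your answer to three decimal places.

8.705; reject H₀

Row totals: 104, 109. Column totals: 25, 77, 69, 42. Grand total N = 213.
Expected counts (row total × column total / N):
  OS A, Critical: 104×25/213 = 12.2066
  OS A, Major: 104×77/213 = 37.5962
  OS A, Minor: 104×69/213 = 33.6901
  OS A, Trivial: 104×42/213 = 20.5070
  OS B, Critical: 109×25/213 = 12.7934
  OS B, Major: 109×77/213 = 39.4038
  OS B, Minor: 109×69/213 = 35.3099
  OS B, Trivial: 109×42/213 = 21.4930
Contributions (O − E)²/E:
  (12 − 12.2066)²/12.2066 = 0.0035
  (40 − 37.5962)²/37.5962 = 0.1537
  (25 − 33.6901)²/33.6901 = 2.2415
  (27 − 20.5070)²/20.5070 = 2.0558
  (13 − 12.7934)²/12.7934 = 0.0033
  (37 − 39.4038)²/39.4038 = 0.1466
  (44 − 35.3099)²/35.3099 = 2.1387
  (15 − 21.4930)²/21.4930 = 1.9615
χ² = 0.0035 + 0.1537 + 2.2415 + 2.0558 + 0.0033 + 0.1466 + 2.1387 + 1.9615 = 8.705
df = (2−1)(4−1) = 3. Since 8.705 > 6.251, reject the null hypothesis of independence at α = 0.1.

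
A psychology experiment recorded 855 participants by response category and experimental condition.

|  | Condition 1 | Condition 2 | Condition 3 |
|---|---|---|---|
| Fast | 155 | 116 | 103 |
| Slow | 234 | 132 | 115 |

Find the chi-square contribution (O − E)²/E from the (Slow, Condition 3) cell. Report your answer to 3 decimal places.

Row total (Slow) = 481; column total (Condition 3) = 218; N = 855.
Expected count E = 481 × 218 / 855 = 122.6409.
Contribution = (O − E)²/E = (115 − 122.6409)² / 122.6409 = 0.476.

0.476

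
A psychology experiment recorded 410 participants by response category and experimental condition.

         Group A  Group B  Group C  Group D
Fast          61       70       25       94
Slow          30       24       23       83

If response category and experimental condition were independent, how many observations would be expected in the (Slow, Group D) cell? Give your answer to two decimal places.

69.07

Row total (Slow) = 160; column total (Group D) = 177; grand total N = 410.
Expected count = (row total × column total) / N = 160 × 177 / 410 = 69.07.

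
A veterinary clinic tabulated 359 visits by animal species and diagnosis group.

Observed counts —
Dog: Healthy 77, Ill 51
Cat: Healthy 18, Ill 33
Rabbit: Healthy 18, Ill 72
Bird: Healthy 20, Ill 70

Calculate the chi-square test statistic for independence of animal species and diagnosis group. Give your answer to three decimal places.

49.072

Row totals: 128, 51, 90, 90. Column totals: 133, 226. Grand total N = 359.
Expected counts (row total × column total / N):
  Dog, Healthy: 128×133/359 = 47.4206
  Dog, Ill: 128×226/359 = 80.5794
  Cat, Healthy: 51×133/359 = 18.8942
  Cat, Ill: 51×226/359 = 32.1058
  Rabbit, Healthy: 90×133/359 = 33.3426
  Rabbit, Ill: 90×226/359 = 56.6574
  Bird, Healthy: 90×133/359 = 33.3426
  Bird, Ill: 90×226/359 = 56.6574
Contributions (O − E)²/E:
  (77 − 47.4206)²/47.4206 = 18.4507
  (51 − 80.5794)²/80.5794 = 10.8581
  (18 − 18.8942)²/18.8942 = 0.0423
  (33 − 32.1058)²/32.1058 = 0.0249
  (18 − 33.3426)²/33.3426 = 7.0599
  (72 − 56.6574)²/56.6574 = 4.1547
  (20 − 33.3426)²/33.3426 = 5.3393
  (70 − 56.6574)²/56.6574 = 3.1421
χ² = 18.4507 + 10.8581 + 0.0423 + 0.0249 + 7.0599 + 4.1547 + 5.3393 + 3.1421 = 49.072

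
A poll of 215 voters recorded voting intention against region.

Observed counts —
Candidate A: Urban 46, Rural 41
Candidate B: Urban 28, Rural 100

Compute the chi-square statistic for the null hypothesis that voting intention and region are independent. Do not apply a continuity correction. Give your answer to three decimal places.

Row totals: 87, 128. Column totals: 74, 141. Grand total N = 215.
Expected counts (row total × column total / N):
  Candidate A, Urban: 87×74/215 = 29.9442
  Candidate A, Rural: 87×141/215 = 57.0558
  Candidate B, Urban: 128×74/215 = 44.0558
  Candidate B, Rural: 128×141/215 = 83.9442
Contributions (O − E)²/E:
  (46 − 29.9442)²/29.9442 = 8.6090
  (41 − 57.0558)²/57.0558 = 4.5182
  (28 − 44.0558)²/44.0558 = 5.8514
  (100 − 83.9442)²/83.9442 = 3.0710
χ² = 8.6090 + 4.5182 + 5.8514 + 3.0710 = 22.050

22.050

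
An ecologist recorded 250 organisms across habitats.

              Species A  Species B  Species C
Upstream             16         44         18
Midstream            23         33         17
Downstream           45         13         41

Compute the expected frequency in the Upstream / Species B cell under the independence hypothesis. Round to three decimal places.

Row total (Upstream) = 78; column total (Species B) = 90; grand total N = 250.
Expected count = (row total × column total) / N = 78 × 90 / 250 = 28.080.

28.080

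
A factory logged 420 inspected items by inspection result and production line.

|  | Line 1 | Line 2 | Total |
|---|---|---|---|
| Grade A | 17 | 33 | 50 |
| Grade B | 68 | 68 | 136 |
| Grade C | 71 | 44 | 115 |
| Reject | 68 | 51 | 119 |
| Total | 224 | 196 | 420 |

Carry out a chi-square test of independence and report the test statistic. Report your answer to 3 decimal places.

12.075

Grand total N = 420.
Expected counts (row total × column total / N):
  Grade A, Line 1: 50×224/420 = 26.6667
  Grade A, Line 2: 50×196/420 = 23.3333
  Grade B, Line 1: 136×224/420 = 72.5333
  Grade B, Line 2: 136×196/420 = 63.4667
  Grade C, Line 1: 115×224/420 = 61.3333
  Grade C, Line 2: 115×196/420 = 53.6667
  Reject, Line 1: 119×224/420 = 63.4667
  Reject, Line 2: 119×196/420 = 55.5333
Contributions (O − E)²/E:
  (17 − 26.6667)²/26.6667 = 3.5042
  (33 − 23.3333)²/23.3333 = 4.0048
  (68 − 72.5333)²/72.5333 = 0.2833
  (68 − 63.4667)²/63.4667 = 0.3238
  (71 − 61.3333)²/61.3333 = 1.5236
  (44 − 53.6667)²/53.6667 = 1.7412
  (68 − 63.4667)²/63.4667 = 0.3238
  (51 − 55.5333)²/55.5333 = 0.3701
χ² = 3.5042 + 4.0048 + 0.2833 + 0.3238 + 1.5236 + 1.7412 + 0.3238 + 0.3701 = 12.075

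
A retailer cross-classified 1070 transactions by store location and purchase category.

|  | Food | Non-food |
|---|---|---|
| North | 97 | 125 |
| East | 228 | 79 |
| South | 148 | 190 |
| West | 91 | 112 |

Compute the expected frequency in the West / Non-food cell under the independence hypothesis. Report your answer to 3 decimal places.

Row total (West) = 203; column total (Non-food) = 506; grand total N = 1070.
Expected count = (row total × column total) / N = 203 × 506 / 1070 = 95.998.

95.998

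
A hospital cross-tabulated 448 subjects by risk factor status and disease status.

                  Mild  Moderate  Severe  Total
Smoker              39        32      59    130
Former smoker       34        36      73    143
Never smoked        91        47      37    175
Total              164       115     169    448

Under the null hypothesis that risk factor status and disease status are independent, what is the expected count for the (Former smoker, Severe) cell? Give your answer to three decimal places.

53.944

Row total (Former smoker) = 143; column total (Severe) = 169; grand total N = 448.
Expected count = (row total × column total) / N = 143 × 169 / 448 = 53.944.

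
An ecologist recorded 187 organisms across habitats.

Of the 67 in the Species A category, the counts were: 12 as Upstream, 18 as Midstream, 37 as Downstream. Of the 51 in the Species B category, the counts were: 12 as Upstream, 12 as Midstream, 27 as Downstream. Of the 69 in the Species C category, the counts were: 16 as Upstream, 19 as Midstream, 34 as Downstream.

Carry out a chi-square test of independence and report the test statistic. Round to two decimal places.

1.02

Row totals: 67, 51, 69. Column totals: 40, 49, 98. Grand total N = 187.
Expected counts (row total × column total / N):
  Species A, Upstream: 67×40/187 = 14.332
  Species A, Midstream: 67×49/187 = 17.556
  Species A, Downstream: 67×98/187 = 35.112
  Species B, Upstream: 51×40/187 = 10.909
  Species B, Midstream: 51×49/187 = 13.364
  Species B, Downstream: 51×98/187 = 26.727
  Species C, Upstream: 69×40/187 = 14.759
  Species C, Midstream: 69×49/187 = 18.080
  Species C, Downstream: 69×98/187 = 36.160
Contributions (O − E)²/E:
  (12 − 14.332)²/14.332 = 0.3794
  (18 − 17.556)²/17.556 = 0.0112
  (37 − 35.112)²/35.112 = 0.1015
  (12 − 10.909)²/10.909 = 0.1091
  (12 − 13.364)²/13.364 = 0.1392
  (27 − 26.727)²/26.727 = 0.0028
  (16 − 14.759)²/14.759 = 0.1043
  (19 − 18.080)²/18.080 = 0.0468
  (34 − 36.160)²/36.160 = 0.1290
χ² = 0.3794 + 0.0112 + 0.1015 + 0.1091 + 0.1392 + 0.0028 + 0.1043 + 0.0468 + 0.1290 = 1.02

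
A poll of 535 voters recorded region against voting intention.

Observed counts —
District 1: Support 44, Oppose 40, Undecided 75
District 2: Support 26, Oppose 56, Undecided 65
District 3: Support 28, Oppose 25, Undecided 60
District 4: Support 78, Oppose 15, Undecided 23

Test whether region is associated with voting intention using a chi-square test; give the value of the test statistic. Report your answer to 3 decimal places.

90.608

Row totals: 159, 147, 113, 116. Column totals: 176, 136, 223. Grand total N = 535.
Expected counts (row total × column total / N):
  District 1, Support: 159×176/535 = 52.3065
  District 1, Oppose: 159×136/535 = 40.4187
  District 1, Undecided: 159×223/535 = 66.2748
  District 2, Support: 147×176/535 = 48.3589
  District 2, Oppose: 147×136/535 = 37.3682
  District 2, Undecided: 147×223/535 = 61.2729
  District 3, Support: 113×176/535 = 37.1738
  District 3, Oppose: 113×136/535 = 28.7252
  District 3, Undecided: 113×223/535 = 47.1009
  District 4, Support: 116×176/535 = 38.1607
  District 4, Oppose: 116×136/535 = 29.4879
  District 4, Undecided: 116×223/535 = 48.3514
Contributions (O − E)²/E:
  (44 − 52.3065)²/52.3065 = 1.3191
  (40 − 40.4187)²/40.4187 = 0.0043
  (75 − 66.2748)²/66.2748 = 1.1487
  (26 − 48.3589)²/48.3589 = 10.3377
  (56 − 37.3682)²/37.3682 = 9.2898
  (65 − 61.2729)²/61.2729 = 0.2267
  (28 − 37.1738)²/37.1738 = 2.2639
  (25 − 28.7252)²/28.7252 = 0.4831
  (60 − 47.1009)²/47.1009 = 3.5326
  (78 − 38.1607)²/38.1607 = 41.5917
  (15 − 29.4879)²/29.4879 = 7.1181
  (23 − 48.3514)²/48.3514 = 13.2921
χ² = 1.3191 + 0.0043 + 1.1487 + 10.3377 + 9.2898 + 0.2267 + 2.2639 + 0.4831 + 3.5326 + 41.5917 + 7.1181 + 13.2921 = 90.608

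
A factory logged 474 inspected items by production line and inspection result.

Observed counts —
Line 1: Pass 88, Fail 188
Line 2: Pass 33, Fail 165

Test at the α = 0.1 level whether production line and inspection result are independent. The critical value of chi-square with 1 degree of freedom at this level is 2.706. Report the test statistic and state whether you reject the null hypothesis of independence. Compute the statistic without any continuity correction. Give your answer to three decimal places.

14.043; reject H₀

Row totals: 276, 198. Column totals: 121, 353. Grand total N = 474.
Expected counts (row total × column total / N):
  Line 1, Pass: 276×121/474 = 70.455696
  Line 1, Fail: 276×353/474 = 205.544304
  Line 2, Pass: 198×121/474 = 50.544304
  Line 2, Fail: 198×353/474 = 147.455696
Contributions (O − E)²/E:
  (88 − 70.455696)²/70.455696 = 4.3687
  (188 − 205.544304)²/205.544304 = 1.4975
  (33 − 50.544304)²/50.544304 = 6.0898
  (165 − 147.455696)²/147.455696 = 2.0874
χ² = 4.3687 + 1.4975 + 6.0898 + 2.0874 = 14.043
df = (2−1)(2−1) = 1. Since 14.043 > 2.706, reject the null hypothesis of independence at α = 0.1.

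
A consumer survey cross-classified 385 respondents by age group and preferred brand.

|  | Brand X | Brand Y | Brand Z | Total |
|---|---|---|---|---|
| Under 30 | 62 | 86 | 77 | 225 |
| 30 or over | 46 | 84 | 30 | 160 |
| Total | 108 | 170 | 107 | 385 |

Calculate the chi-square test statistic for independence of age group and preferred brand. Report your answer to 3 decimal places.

12.419

Grand total N = 385.
Expected counts (row total × column total / N):
  Under 30, Brand X: 225×108/385 = 63.1169
  Under 30, Brand Y: 225×170/385 = 99.3506
  Under 30, Brand Z: 225×107/385 = 62.5325
  30 or over, Brand X: 160×108/385 = 44.8831
  30 or over, Brand Y: 160×170/385 = 70.6494
  30 or over, Brand Z: 160×107/385 = 44.4675
Contributions (O − E)²/E:
  (62 − 63.1169)²/63.1169 = 0.0198
  (86 − 99.3506)²/99.3506 = 1.7940
  (77 − 62.5325)²/62.5325 = 3.3472
  (46 − 44.8831)²/44.8831 = 0.0278
  (84 − 70.6494)²/70.6494 = 2.5229
  (30 − 44.4675)²/44.4675 = 4.7070
χ² = 0.0198 + 1.7940 + 3.3472 + 0.0278 + 2.5229 + 4.7070 = 12.419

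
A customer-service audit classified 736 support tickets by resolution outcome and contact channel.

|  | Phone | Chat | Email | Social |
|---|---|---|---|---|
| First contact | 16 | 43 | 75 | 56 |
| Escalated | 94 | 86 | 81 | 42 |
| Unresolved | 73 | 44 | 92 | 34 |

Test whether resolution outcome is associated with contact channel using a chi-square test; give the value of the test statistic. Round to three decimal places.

Row totals: 190, 303, 243. Column totals: 183, 173, 248, 132. Grand total N = 736.
Expected counts (row total × column total / N):
  First contact, Phone: 190×183/736 = 47.2418
  First contact, Chat: 190×173/736 = 44.6603
  First contact, Email: 190×248/736 = 64.0217
  First contact, Social: 190×132/736 = 34.0761
  Escalated, Phone: 303×183/736 = 75.3383
  Escalated, Chat: 303×173/736 = 71.2215
  Escalated, Email: 303×248/736 = 102.0978
  Escalated, Social: 303×132/736 = 54.3424
  Unresolved, Phone: 243×183/736 = 60.4198
  Unresolved, Chat: 243×173/736 = 57.1182
  Unresolved, Email: 243×248/736 = 81.8804
  Unresolved, Social: 243×132/736 = 43.5815
Contributions (O − E)²/E:
  (16 − 47.2418)²/47.2418 = 20.6607
  (43 − 44.6603)²/44.6603 = 0.0617
  (75 − 64.0217)²/64.0217 = 1.8825
  (56 − 34.0761)²/34.0761 = 14.1054
  (94 − 75.3383)²/75.3383 = 4.6226
  (86 − 71.2215)²/71.2215 = 3.0665
  (81 − 102.0978)²/102.0978 = 4.3597
  (42 − 54.3424)²/54.3424 = 2.8032
  (73 − 60.4198)²/60.4198 = 2.6194
  (44 − 57.1182)²/57.1182 = 3.0128
  (92 − 81.8804)²/81.8804 = 1.2507
  (34 − 43.5815)²/43.5815 = 2.1065
χ² = 20.6607 + 0.0617 + 1.8825 + 14.1054 + 4.6226 + 3.0665 + 4.3597 + 2.8032 + 2.6194 + 3.0128 + 1.2507 + 2.1065 = 60.552

60.552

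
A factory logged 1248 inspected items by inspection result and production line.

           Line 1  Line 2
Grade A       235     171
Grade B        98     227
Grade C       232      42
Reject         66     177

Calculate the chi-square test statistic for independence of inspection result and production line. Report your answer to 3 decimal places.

243.621

Row totals: 406, 325, 274, 243. Column totals: 631, 617. Grand total N = 1248.
Expected counts (row total × column total / N):
  Grade A, Line 1: 406×631/1248 = 205.2772
  Grade A, Line 2: 406×617/1248 = 200.7228
  Grade B, Line 1: 325×631/1248 = 164.3229
  Grade B, Line 2: 325×617/1248 = 160.6771
  Grade C, Line 1: 274×631/1248 = 138.5369
  Grade C, Line 2: 274×617/1248 = 135.4631
  Reject, Line 1: 243×631/1248 = 122.8630
  Reject, Line 2: 243×617/1248 = 120.1370
Contributions (O − E)²/E:
  (235 − 205.2772)²/205.2772 = 4.3037
  (171 − 200.7228)²/200.7228 = 4.4013
  (98 − 164.3229)²/164.3229 = 26.7688
  (227 − 160.6771)²/160.6771 = 27.3762
  (232 − 138.5369)²/138.5369 = 63.0543
  (42 − 135.4631)²/135.4631 = 64.4851
  (66 − 122.8630)²/122.8630 = 26.3171
  (177 − 120.1370)²/120.1370 = 26.9143
χ² = 4.3037 + 4.4013 + 26.7688 + 27.3762 + 63.0543 + 64.4851 + 26.3171 + 26.9143 = 243.621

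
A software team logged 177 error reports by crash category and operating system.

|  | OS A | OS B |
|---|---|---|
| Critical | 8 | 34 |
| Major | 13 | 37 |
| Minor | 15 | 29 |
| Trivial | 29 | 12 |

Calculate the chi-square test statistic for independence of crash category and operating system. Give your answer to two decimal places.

28.66

Row totals: 42, 50, 44, 41. Column totals: 65, 112. Grand total N = 177.
Expected counts (row total × column total / N):
  Critical, OS A: 42×65/177 = 15.424
  Critical, OS B: 42×112/177 = 26.576
  Major, OS A: 50×65/177 = 18.362
  Major, OS B: 50×112/177 = 31.638
  Minor, OS A: 44×65/177 = 16.158
  Minor, OS B: 44×112/177 = 27.842
  Trivial, OS A: 41×65/177 = 15.056
  Trivial, OS B: 41×112/177 = 25.944
Contributions (O − E)²/E:
  (8 − 15.424)²/15.424 = 3.5734
  (34 − 26.576)²/26.576 = 2.0739
  (13 − 18.362)²/18.362 = 1.5658
  (37 − 31.638)²/31.638 = 0.9088
  (15 − 16.158)²/16.158 = 0.0830
  (29 − 27.842)²/27.842 = 0.0482
  (29 − 15.056)²/15.056 = 12.9141
  (12 − 25.944)²/25.944 = 7.4944
χ² = 3.5734 + 2.0739 + 1.5658 + 0.9088 + 0.0830 + 0.0482 + 12.9141 + 7.4944 = 28.66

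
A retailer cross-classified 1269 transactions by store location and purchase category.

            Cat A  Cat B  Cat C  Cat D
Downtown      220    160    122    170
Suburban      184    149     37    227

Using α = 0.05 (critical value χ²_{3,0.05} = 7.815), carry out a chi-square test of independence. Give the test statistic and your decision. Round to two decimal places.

Row totals: 672, 597. Column totals: 404, 309, 159, 397. Grand total N = 1269.
Expected counts (row total × column total / N):
  Downtown, Cat A: 672×404/1269 = 213.939
  Downtown, Cat B: 672×309/1269 = 163.631
  Downtown, Cat C: 672×159/1269 = 84.199
  Downtown, Cat D: 672×397/1269 = 210.232
  Suburban, Cat A: 597×404/1269 = 190.061
  Suburban, Cat B: 597×309/1269 = 145.369
  Suburban, Cat C: 597×159/1269 = 74.801
  Suburban, Cat D: 597×397/1269 = 186.768
Contributions (O − E)²/E:
  (220 − 213.939)²/213.939 = 0.1717
  (160 − 163.631)²/163.631 = 0.0806
  (122 − 84.199)²/84.199 = 16.9707
  (170 − 210.232)²/210.232 = 7.6992
  (184 − 190.061)²/190.061 = 0.1933
  (149 − 145.369)²/145.369 = 0.0907
  (37 − 74.801)²/74.801 = 19.1029
  (227 − 186.768)²/186.768 = 8.6664
χ² = 0.1717 + 0.0806 + 16.9707 + 7.6992 + 0.1933 + 0.0907 + 19.1029 + 8.6664 = 52.98
df = (2−1)(4−1) = 3. Since 52.98 > 7.815, reject the null hypothesis of independence at α = 0.05.

52.98; reject H₀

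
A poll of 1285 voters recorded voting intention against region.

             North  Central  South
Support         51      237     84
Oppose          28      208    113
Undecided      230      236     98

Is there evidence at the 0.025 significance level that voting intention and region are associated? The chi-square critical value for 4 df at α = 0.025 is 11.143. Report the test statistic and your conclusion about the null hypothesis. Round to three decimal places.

164.802; reject H₀

Row totals: 372, 349, 564. Column totals: 309, 681, 295. Grand total N = 1285.
Expected counts (row total × column total / N):
  Support, North: 372×309/1285 = 89.4537
  Support, Central: 372×681/1285 = 197.1455
  Support, South: 372×295/1285 = 85.4008
  Oppose, North: 349×309/1285 = 83.9230
  Oppose, Central: 349×681/1285 = 184.9564
  Oppose, South: 349×295/1285 = 80.1206
  Undecided, North: 564×309/1285 = 135.6233
  Undecided, Central: 564×681/1285 = 298.8981
  Undecided, South: 564×295/1285 = 129.4786
Contributions (O − E)²/E:
  (51 − 89.4537)²/89.4537 = 16.5302
  (237 − 197.1455)²/197.1455 = 8.0569
  (84 − 85.4008)²/85.4008 = 0.0230
  (28 − 83.9230)²/83.9230 = 37.2649
  (208 − 184.9564)²/184.9564 = 2.8710
  (113 − 80.1206)²/80.1206 = 13.4928
  (230 − 135.6233)²/135.6233 = 65.6743
  (236 − 298.8981)²/298.8981 = 13.2359
  (98 − 129.4786)²/129.4786 = 7.6530
χ² = 16.5302 + 8.0569 + 0.0230 + 37.2649 + 2.8710 + 13.4928 + 65.6743 + 13.2359 + 7.6530 = 164.802
df = (3−1)(3−1) = 4. Since 164.802 > 11.143, reject the null hypothesis of independence at α = 0.025.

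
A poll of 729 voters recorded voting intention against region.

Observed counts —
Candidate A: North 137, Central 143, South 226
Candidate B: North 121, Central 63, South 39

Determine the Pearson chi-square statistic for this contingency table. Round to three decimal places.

Row totals: 506, 223. Column totals: 258, 206, 265. Grand total N = 729.
Expected counts (row total × column total / N):
  Candidate A, North: 506×258/729 = 179.0782
  Candidate A, Central: 506×206/729 = 142.9849
  Candidate A, South: 506×265/729 = 183.9369
  Candidate B, North: 223×258/729 = 78.9218
  Candidate B, Central: 223×206/729 = 63.0151
  Candidate B, South: 223×265/729 = 81.0631
Contributions (O − E)²/E:
  (137 − 179.0782)²/179.0782 = 9.8872
  (143 − 142.9849)²/142.9849 = 0.0000
  (226 − 183.9369)²/183.9369 = 9.6191
  (121 − 78.9218)²/78.9218 = 22.4345
  (63 − 63.0151)²/63.0151 = 0.0000
  (39 − 81.0631)²/81.0631 = 21.8263
χ² = 9.8872 + 0.0000 + 9.6191 + 22.4345 + 0.0000 + 21.8263 = 63.767

63.767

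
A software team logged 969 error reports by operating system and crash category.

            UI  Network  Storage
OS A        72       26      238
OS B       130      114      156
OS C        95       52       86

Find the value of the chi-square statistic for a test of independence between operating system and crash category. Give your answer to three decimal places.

105.483

Row totals: 336, 400, 233. Column totals: 297, 192, 480. Grand total N = 969.
Expected counts (row total × column total / N):
  OS A, UI: 336×297/969 = 102.9845
  OS A, Network: 336×192/969 = 66.5759
  OS A, Storage: 336×480/969 = 166.4396
  OS B, UI: 400×297/969 = 122.6006
  OS B, Network: 400×192/969 = 79.2570
  OS B, Storage: 400×480/969 = 198.1424
  OS C, UI: 233×297/969 = 71.4149
  OS C, Network: 233×192/969 = 46.1672
  OS C, Storage: 233×480/969 = 115.4180
Contributions (O − E)²/E:
  (72 − 102.9845)²/102.9845 = 9.3222
  (26 − 66.5759)²/66.5759 = 24.7297
  (238 − 166.4396)²/166.4396 = 30.7673
  (130 − 122.6006)²/122.6006 = 0.4466
  (114 − 79.2570)²/79.2570 = 15.2299
  (156 − 198.1424)²/198.1424 = 8.9632
  (95 − 71.4149)²/71.4149 = 7.7891
  (52 − 46.1672)²/46.1672 = 0.7369
  (86 − 115.4180)²/115.4180 = 7.4981
χ² = 9.3222 + 24.7297 + 30.7673 + 0.4466 + 15.2299 + 8.9632 + 7.7891 + 0.7369 + 7.4981 = 105.483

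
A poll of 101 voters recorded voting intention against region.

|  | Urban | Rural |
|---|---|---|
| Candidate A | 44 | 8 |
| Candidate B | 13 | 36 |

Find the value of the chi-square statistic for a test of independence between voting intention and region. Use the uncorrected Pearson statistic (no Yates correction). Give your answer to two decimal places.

Row totals: 52, 49. Column totals: 57, 44. Grand total N = 101.
Expected counts (row total × column total / N):
  Candidate A, Urban: 52×57/101 = 29.347
  Candidate A, Rural: 52×44/101 = 22.653
  Candidate B, Urban: 49×57/101 = 27.653
  Candidate B, Rural: 49×44/101 = 21.347
Contributions (O − E)²/E:
  (44 − 29.347)²/29.347 = 7.3163
  (8 − 22.653)²/22.653 = 9.4782
  (13 − 27.653)²/27.653 = 7.7645
  (36 − 21.347)²/21.347 = 10.0581
χ² = 7.3163 + 9.4782 + 7.7645 + 10.0581 = 34.62

34.62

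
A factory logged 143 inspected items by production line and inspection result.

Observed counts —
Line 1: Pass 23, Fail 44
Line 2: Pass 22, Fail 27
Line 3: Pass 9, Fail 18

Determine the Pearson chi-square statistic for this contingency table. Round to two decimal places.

1.62

Row totals: 67, 49, 27. Column totals: 54, 89. Grand total N = 143.
Expected counts (row total × column total / N):
  Line 1, Pass: 67×54/143 = 25.301
  Line 1, Fail: 67×89/143 = 41.699
  Line 2, Pass: 49×54/143 = 18.503
  Line 2, Fail: 49×89/143 = 30.497
  Line 3, Pass: 27×54/143 = 10.196
  Line 3, Fail: 27×89/143 = 16.804
Contributions (O − E)²/E:
  (23 − 25.301)²/25.301 = 0.2093
  (44 − 41.699)²/41.699 = 0.1270
  (22 − 18.503)²/18.503 = 0.6609
  (27 − 30.497)²/30.497 = 0.4010
  (9 − 10.196)²/10.196 = 0.1403
  (18 − 16.804)²/16.804 = 0.0851
χ² = 0.2093 + 0.1270 + 0.6609 + 0.4010 + 0.1403 + 0.0851 = 1.62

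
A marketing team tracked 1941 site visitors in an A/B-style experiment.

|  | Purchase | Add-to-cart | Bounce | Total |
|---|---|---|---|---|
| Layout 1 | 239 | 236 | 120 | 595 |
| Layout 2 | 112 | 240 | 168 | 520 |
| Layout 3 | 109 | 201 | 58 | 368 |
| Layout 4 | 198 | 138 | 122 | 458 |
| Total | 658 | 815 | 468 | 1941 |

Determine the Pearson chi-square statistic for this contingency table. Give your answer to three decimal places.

Grand total N = 1941.
Expected counts (row total × column total / N):
  Layout 1, Purchase: 595×658/1941 = 201.7053
  Layout 1, Add-to-cart: 595×815/1941 = 249.8326
  Layout 1, Bounce: 595×468/1941 = 143.4621
  Layout 2, Purchase: 520×658/1941 = 176.2803
  Layout 2, Add-to-cart: 520×815/1941 = 218.3411
  Layout 2, Bounce: 520×468/1941 = 125.3787
  Layout 3, Purchase: 368×658/1941 = 124.7522
  Layout 3, Add-to-cart: 368×815/1941 = 154.5183
  Layout 3, Bounce: 368×468/1941 = 88.7295
  Layout 4, Purchase: 458×658/1941 = 155.2622
  Layout 4, Add-to-cart: 458×815/1941 = 192.3081
  Layout 4, Bounce: 458×468/1941 = 110.4297
Contributions (O − E)²/E:
  (239 − 201.7053)²/201.7053 = 6.8957
  (236 − 249.8326)²/249.8326 = 0.7659
  (120 − 143.4621)²/143.4621 = 3.8370
  (112 − 176.2803)²/176.2803 = 23.4397
  (240 − 218.3411)²/218.3411 = 2.1485
  (168 − 125.3787)²/125.3787 = 14.4887
  (109 − 124.7522)²/124.7522 = 1.9890
  (201 − 154.5183)²/154.5183 = 13.9825
  (58 − 88.7295)²/88.7295 = 10.6425
  (198 − 155.2622)²/155.2622 = 11.7641
  (138 − 192.3081)²/192.3081 = 15.3367
  (122 − 110.4297)²/110.4297 = 1.2123
χ² = 6.8957 + 0.7659 + 3.8370 + 23.4397 + 2.1485 + 14.4887 + 1.9890 + 13.9825 + 10.6425 + 11.7641 + 15.3367 + 1.2123 = 106.503

106.503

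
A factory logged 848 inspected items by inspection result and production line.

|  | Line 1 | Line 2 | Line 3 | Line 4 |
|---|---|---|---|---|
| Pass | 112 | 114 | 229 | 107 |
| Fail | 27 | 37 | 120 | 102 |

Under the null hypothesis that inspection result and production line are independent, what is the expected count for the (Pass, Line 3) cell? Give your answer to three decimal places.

231.295

Row total (Pass) = 562; column total (Line 3) = 349; grand total N = 848.
Expected count = (row total × column total) / N = 562 × 349 / 848 = 231.295.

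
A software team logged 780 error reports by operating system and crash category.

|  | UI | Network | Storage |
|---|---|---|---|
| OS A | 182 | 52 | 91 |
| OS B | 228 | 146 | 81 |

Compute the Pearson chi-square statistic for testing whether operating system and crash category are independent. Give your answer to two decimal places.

29.52

Row totals: 325, 455. Column totals: 410, 198, 172. Grand total N = 780.
Expected counts (row total × column total / N):
  OS A, UI: 325×410/780 = 170.833
  OS A, Network: 325×198/780 = 82.500
  OS A, Storage: 325×172/780 = 71.667
  OS B, UI: 455×410/780 = 239.167
  OS B, Network: 455×198/780 = 115.500
  OS B, Storage: 455×172/780 = 100.333
Contributions (O − E)²/E:
  (182 − 170.833)²/170.833 = 0.7300
  (52 − 82.500)²/82.500 = 11.2758
  (91 − 71.667)²/71.667 = 5.2153
  (228 − 239.167)²/239.167 = 0.5214
  (146 − 115.500)²/115.500 = 8.0541
  (81 − 100.333)²/100.333 = 3.7252
χ² = 0.7300 + 11.2758 + 5.2153 + 0.5214 + 8.0541 + 3.7252 = 29.52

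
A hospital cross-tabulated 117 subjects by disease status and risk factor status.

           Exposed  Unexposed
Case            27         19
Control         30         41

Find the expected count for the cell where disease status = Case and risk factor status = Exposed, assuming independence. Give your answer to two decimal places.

Row total (Case) = 46; column total (Exposed) = 57; grand total N = 117.
Expected count = (row total × column total) / N = 46 × 57 / 117 = 22.41.

22.41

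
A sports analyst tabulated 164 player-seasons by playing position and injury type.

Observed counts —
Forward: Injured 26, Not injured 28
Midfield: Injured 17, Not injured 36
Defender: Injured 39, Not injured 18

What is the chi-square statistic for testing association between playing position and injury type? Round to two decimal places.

Row totals: 54, 53, 57. Column totals: 82, 82. Grand total N = 164.
Expected counts (row total × column total / N):
  Forward, Injured: 54×82/164 = 27.000
  Forward, Not injured: 54×82/164 = 27.000
  Midfield, Injured: 53×82/164 = 26.500
  Midfield, Not injured: 53×82/164 = 26.500
  Defender, Injured: 57×82/164 = 28.500
  Defender, Not injured: 57×82/164 = 28.500
Contributions (O − E)²/E:
  (26 − 27.000)²/27.000 = 0.0370
  (28 − 27.000)²/27.000 = 0.0370
  (17 − 26.500)²/26.500 = 3.4057
  (36 − 26.500)²/26.500 = 3.4057
  (39 − 28.500)²/28.500 = 3.8684
  (18 − 28.500)²/28.500 = 3.8684
χ² = 0.0370 + 0.0370 + 3.4057 + 3.4057 + 3.8684 + 3.8684 = 14.62

14.62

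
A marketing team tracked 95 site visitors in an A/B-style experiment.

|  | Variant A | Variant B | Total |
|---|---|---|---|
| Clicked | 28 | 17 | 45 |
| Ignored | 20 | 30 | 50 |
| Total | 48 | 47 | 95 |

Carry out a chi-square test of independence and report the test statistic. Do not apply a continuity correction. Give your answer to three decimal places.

4.679

Grand total N = 95.
Expected counts (row total × column total / N):
  Clicked, Variant A: 45×48/95 = 22.73684
  Clicked, Variant B: 45×47/95 = 22.26316
  Ignored, Variant A: 50×48/95 = 25.26316
  Ignored, Variant B: 50×47/95 = 24.73684
Contributions (O − E)²/E:
  (28 − 22.73684)²/22.73684 = 1.2183
  (17 − 22.26316)²/22.26316 = 1.2442
  (20 − 25.26316)²/25.26316 = 1.0965
  (30 − 24.73684)²/24.73684 = 1.1198
χ² = 1.2183 + 1.2442 + 1.0965 + 1.1198 = 4.679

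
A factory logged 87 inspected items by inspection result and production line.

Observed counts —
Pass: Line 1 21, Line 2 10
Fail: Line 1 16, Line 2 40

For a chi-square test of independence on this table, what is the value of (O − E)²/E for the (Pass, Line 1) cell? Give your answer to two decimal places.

Row total (Pass) = 31; column total (Line 1) = 37; N = 87.
Expected count E = 31 × 37 / 87 = 13.184.
Contribution = (O − E)²/E = (21 − 13.184)² / 13.184 = 4.63.

4.63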